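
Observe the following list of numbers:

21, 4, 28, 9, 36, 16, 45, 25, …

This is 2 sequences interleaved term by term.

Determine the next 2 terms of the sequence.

Taking every 2nd term gives 2 separate tracks.
Track A: 21, 28, 36, 45 (triangular numbers n(n+1)/2 for n = 6, 7, …).
Track B: 4, 9, 16, 25 (consecutive squares n² from n = 2).
Position 9 falls in track A as its term 5, giving 55.
Term 10 comes from track B (its 5th entry): 36.

55, 36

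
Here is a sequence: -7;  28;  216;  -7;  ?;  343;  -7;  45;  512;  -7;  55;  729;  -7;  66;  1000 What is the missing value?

The terms cycle through 3 interleaved subsequences.
Subsequence A: -7, -7, -7, -7, -7 (the constant sequence -7).
Subsequence B: 28, ?, 45, 55, 66 (triangular numbers n(n+1)/2 for n = 7, 8, …).
Subsequence C: 216, 343, 512, 729, 1000 (perfect cubes starting at 6³).
The gap is subsequence B's term 2; the rule gives 36.

36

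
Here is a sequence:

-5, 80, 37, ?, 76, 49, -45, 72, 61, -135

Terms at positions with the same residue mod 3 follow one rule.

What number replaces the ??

-15

Split by position mod 3: positions 1, 4, 7, … form one track, and each other residue class forms its own.
Subsequence A = -5, ?, -45, -135: geometric with ratio 3.
Subsequence B = 80, 76, 72: linear: a_n = 84 − 4·n.
Subsequence C = 37, 49, 61: arithmetic, step +12.
The gap is subsequence A's term 2; the rule gives -15.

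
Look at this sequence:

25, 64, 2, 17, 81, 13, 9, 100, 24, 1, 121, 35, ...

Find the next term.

-7

Read the sequence 3 terms at a time; column i is its own pattern.
Track A: 25, 17, 9, 1 — linear: a_n = 33 − 8·n.
Track B: 64, 81, 100, 121 — the squares 8², 9², 10², ….
Track C: 2, 13, 24, 35 — arithmetic, step +11.
The 13th slot belongs to track A; its 5th term is -7.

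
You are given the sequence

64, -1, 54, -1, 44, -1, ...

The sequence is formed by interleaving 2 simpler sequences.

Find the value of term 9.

24

Taking every 2nd term gives 2 separate tracks.
Stream A = 64, 54, 44: linear: a_n = 74 − 10·n.
Stream B = -1, -1, -1: always -1.
Position 9 → stream A, term 5 = 24.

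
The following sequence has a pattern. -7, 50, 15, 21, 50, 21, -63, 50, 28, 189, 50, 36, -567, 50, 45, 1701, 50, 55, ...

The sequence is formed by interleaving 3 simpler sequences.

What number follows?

Taking every 3rd term gives 3 separate tracks.
Stream A = -7, 21, -63, 189, -567, 1701: geometric, ×-3 each step.
Stream B = 50, 50, 50, 50, 50, 50: always 50.
Stream C = 15, 21, 28, 36, 45, 55: the triangular numbers T_5, T_6, ….
The 19th slot belongs to stream A; its 7th term is -5103.

-5103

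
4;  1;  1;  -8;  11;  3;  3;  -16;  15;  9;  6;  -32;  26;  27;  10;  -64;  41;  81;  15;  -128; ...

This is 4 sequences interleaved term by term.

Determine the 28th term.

Split by position mod 4 into 4 tracks.
Track A: 4, 11, 15, 26, 41. Each term equals the sum of the previous two.
Track B: 1, 3, 9, 27, 81. Powers 3^0, 3^1, 3^2, ….
Track C: 1, 3, 6, 10, 15. Triangular numbers starting at T_1.
Track D: -8, -16, -32, -64, -128. Geometric, ×2 each step.
Position 28 → track D, term 7 = -512.

-512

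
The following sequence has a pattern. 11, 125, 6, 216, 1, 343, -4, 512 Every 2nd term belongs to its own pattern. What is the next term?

-9

Positions 1, 3, 5, … form one subsequence and positions 2, 4, 6, … form another.
Track A is 11, 6, 1, -4, which is arithmetic, step −5.
Track B is 125, 216, 343, 512, which is perfect cubes starting at 5³.
Position 9 falls in track A as its term 5, giving -9.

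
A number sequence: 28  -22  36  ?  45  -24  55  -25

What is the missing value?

-23

Split by position mod 2 into 2 tracks.
Track A is 28, 36, 45, 55, which is the triangular numbers T_7, T_8, ….
Track B is -22, ?, -24, -25, which is linear: a_n = -21 − n.
Filling track B at index 2 by its rule yields -23.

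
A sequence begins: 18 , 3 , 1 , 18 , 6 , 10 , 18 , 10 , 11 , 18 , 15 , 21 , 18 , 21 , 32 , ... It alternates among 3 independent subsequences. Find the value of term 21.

85

The terms cycle through 3 interleaved subsequences.
Subsequence A = 18, 18, 18, 18, 18: constant 18.
Subsequence B = 3, 6, 10, 15, 21: the triangular numbers T_2, T_3, ….
Subsequence C = 1, 10, 11, 21, 32: Fibonacci-style (each term is the sum of the two before it).
The 21st slot belongs to subsequence C; its 7th term is 85.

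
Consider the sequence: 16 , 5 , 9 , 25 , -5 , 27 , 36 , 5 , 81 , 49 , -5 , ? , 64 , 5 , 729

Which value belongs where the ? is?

243

Split by position mod 3 into 3 tracks.
Subsequence A = 16, 25, 36, 49, 64: perfect squares starting at 4².
Subsequence B = 5, -5, 5, -5, 5: alternating ±5.
Subsequence C = 9, 27, 81, ?, 729: geometric with ratio 3.
So the missing entry in subsequence C is 243.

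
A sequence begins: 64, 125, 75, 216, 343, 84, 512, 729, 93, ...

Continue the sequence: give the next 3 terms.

Reading positions in blocks of 3 reveals the pattern AAB — 2 tracks woven together.
Subsequence A: 64, 125, 216, 343, 512, 729. The cubes 4³, 5³, 6³, ….
Subsequence B: 75, 84, 93. Arithmetic with common difference +9.
Position 10 → subsequence A, term 7 = 1000.
Term 11 comes from subsequence A (its 8th entry): 1331.
Position 12 → subsequence B, term 4 = 102.

1000, 1331, 102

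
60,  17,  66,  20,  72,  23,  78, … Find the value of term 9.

84

Taking every 2nd term gives 2 separate tracks.
Subsequence A: 60, 66, 72, 78 (linear: a_n = 54 + 6·n).
Subsequence B: 17, 20, 23 (arithmetic with common difference +3).
Term 9 comes from subsequence A (its 5th entry): 84.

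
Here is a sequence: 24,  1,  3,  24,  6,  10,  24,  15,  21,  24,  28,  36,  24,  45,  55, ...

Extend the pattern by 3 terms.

Positions follow the repeating pattern ABB; grouping by letter gives 2 tracks.
Track A: 24, 24, 24, 24, 24 (always 24).
Track B: 1, 3, 6, 10, 15, 21, 28, 36, 45, 55 (triangular numbers n(n+1)/2 for n = 1, 2, …).
Term 16 comes from track A (its 6th entry): 24.
Term 17 comes from track B (its 11th entry): 66.
The 18th slot belongs to track B; its 12th term is 78.

24, 66, 78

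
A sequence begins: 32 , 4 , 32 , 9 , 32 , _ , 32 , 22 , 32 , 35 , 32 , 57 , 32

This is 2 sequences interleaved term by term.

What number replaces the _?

13

Split by position mod 2 into 2 tracks.
Track A: 32, 32, 32, 32, 32, 32, 32 (always 32).
Track B: 4, 9, ?, 22, 35, 57 (each term equals the sum of the previous two).
So the missing entry in track B is 13.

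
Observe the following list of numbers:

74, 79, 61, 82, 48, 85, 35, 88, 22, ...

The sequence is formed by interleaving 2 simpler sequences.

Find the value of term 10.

Odd-indexed and even-indexed terms follow separate rules.
Stream A: 74, 61, 48, 35, 22 — arithmetic, step −13.
Stream B: 79, 82, 85, 88 — arithmetic with common difference +3.
Position 10 falls in stream B as its term 5, giving 91.

91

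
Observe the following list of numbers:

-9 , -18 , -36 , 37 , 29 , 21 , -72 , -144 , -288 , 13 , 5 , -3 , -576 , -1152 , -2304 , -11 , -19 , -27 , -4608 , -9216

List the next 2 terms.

-18432, -35

Reading positions in blocks of 6 reveals the pattern AAABBB — 2 tracks woven together.
Stream A = -9, -18, -36, -72, -144, -288, -576, -1152, -2304, -4608, -9216: a geometric progression (common ratio 2).
Stream B = 37, 29, 21, 13, 5, -3, -11, -19, -27: linear: a_n = 45 − 8·n.
Position 21 falls in stream A as its term 12, giving -18432.
Term 22 comes from stream B (its 10th entry): -35.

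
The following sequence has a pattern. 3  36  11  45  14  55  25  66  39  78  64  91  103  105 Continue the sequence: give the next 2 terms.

Odd-indexed and even-indexed terms follow separate rules.
Track A is 3, 11, 14, 25, 39, 64, 103, which is each term equals the sum of the previous two.
Track B is 36, 45, 55, 66, 78, 91, 105, which is triangular numbers n(n+1)/2 for n = 8, 9, ….
Position 15 → track A, term 8 = 167.
Term 16 comes from track B (its 8th entry): 120.

167, 120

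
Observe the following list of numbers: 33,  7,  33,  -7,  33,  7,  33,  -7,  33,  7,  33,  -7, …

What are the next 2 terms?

Taking every 2nd term gives 2 separate tracks.
Stream A: 33, 33, 33, 33, 33, 33. The constant sequence 33.
Stream B: 7, -7, 7, -7, 7, -7. Alternating ±7.
Term 13 comes from stream A (its 7th entry): 33.
The 14th slot belongs to stream B; its 7th term is 7.

33, 7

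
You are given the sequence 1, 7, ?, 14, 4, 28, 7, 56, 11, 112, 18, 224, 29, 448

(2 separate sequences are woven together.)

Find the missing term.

3

The terms cycle through 2 interleaved subsequences.
Stream A: 1, ?, 4, 7, 11, 18, 29 — Fibonacci-style (each term is the sum of the two before it).
Stream B: 7, 14, 28, 56, 112, 224, 448 — multiplying by 2 each time.
Stream A's pattern makes the blank 3.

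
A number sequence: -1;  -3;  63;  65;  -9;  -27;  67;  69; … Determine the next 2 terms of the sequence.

Positions follow the repeating pattern AABB; grouping by letter gives 2 tracks.
Stream A: -1, -3, -9, -27 (geometric with ratio 3).
Stream B: 63, 65, 67, 69 (arithmetic, step +2).
Position 9 → stream A, term 5 = -81.
Term 10 comes from stream A (its 6th entry): -243.

-81, -243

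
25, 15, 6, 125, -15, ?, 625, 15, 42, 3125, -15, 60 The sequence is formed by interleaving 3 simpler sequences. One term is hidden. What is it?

24

Split by position mod 3 into 3 tracks.
Track A: 25, 125, 625, 3125. Powers of 5.
Track B: 15, -15, 15, -15. Oscillating between 15 and -15.
Track C: 6, ?, 42, 60. Arithmetic, step +18.
Track C's pattern makes the blank 24.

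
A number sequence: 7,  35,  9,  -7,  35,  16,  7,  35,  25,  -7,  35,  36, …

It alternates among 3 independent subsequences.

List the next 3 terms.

7, 35, 49

Split by position mod 3: positions 1, 4, 7, … form one track, and each other residue class forms its own.
Track A: 7, -7, 7, -7. Alternating ±7.
Track B: 35, 35, 35, 35. The constant sequence 35.
Track C: 9, 16, 25, 36. Consecutive squares n² from n = 3.
Term 13 comes from track A (its 5th entry): 7.
Position 14 → track B, term 5 = 35.
The 15th slot belongs to track C; its 5th term is 49.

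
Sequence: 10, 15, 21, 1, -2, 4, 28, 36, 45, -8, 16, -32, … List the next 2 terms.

55, 66

The slot pattern repeats as AAABBB (period 6), so there are 2 interleaved tracks.
Track A is 10, 15, 21, 28, 36, 45, which is triangular numbers starting at T_4.
Track B is 1, -2, 4, -8, 16, -32, which is a geometric progression (common ratio -2).
Position 13 → track A, term 7 = 55.
Position 14 → track A, term 8 = 66.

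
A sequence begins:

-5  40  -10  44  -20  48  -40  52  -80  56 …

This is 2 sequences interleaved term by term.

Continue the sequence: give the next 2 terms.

Odd-indexed and even-indexed terms follow separate rules.
Stream A: -5, -10, -20, -40, -80 — a geometric progression (common ratio 2).
Stream B: 40, 44, 48, 52, 56 — linear: a_n = 36 + 4·n.
Term 11 comes from stream A (its 6th entry): -160.
Term 12 comes from stream B (its 6th entry): 60.

-160, 60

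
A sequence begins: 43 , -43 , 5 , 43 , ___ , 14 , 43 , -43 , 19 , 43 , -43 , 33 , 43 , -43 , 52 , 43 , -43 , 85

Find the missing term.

Positions follow the repeating pattern AAB; grouping by letter gives 2 tracks.
Track A: 43, -43, 43, ?, 43, -43, 43, -43, 43, -43, 43, -43 — the oscillation 43·(−1)^(n+1).
Track B: 5, 14, 19, 33, 52, 85 — Fibonacci-style (each term is the sum of the two before it).
So the missing entry in track A is -43.

-43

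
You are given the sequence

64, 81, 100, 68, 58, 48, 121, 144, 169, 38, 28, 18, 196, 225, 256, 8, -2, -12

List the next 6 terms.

The slot pattern repeats as AAABBB (period 6), so there are 2 interleaved tracks.
Stream A = 64, 81, 100, 121, 144, 169, 196, 225, 256: perfect squares starting at 8².
Stream B = 68, 58, 48, 38, 28, 18, 8, -2, -12: arithmetic with common difference −10.
Position 19 → stream A, term 10 = 289.
Position 20 → stream A, term 11 = 324.
Term 21 comes from stream A (its 12th entry): 361.
Position 22 → stream B, term 10 = -22.
The 23rd slot belongs to stream B; its 11th term is -32.
Term 24 comes from stream B (its 12th entry): -42.

289, 324, 361, -22, -32, -42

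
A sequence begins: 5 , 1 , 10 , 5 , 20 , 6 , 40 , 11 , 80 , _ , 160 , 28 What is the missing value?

Positions 1, 3, 5, … form one subsequence and positions 2, 4, 6, … form another.
Track A: 5, 10, 20, 40, 80, 160. Geometric, ×2 each step.
Track B: 1, 5, 6, 11, ?, 28. A Fibonacci-like recurrence a_n = a_{n-1} + a_{n-2}.
Track B's pattern makes the blank 17.

17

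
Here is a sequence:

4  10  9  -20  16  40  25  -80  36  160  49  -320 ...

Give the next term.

Taking every 2nd term gives 2 separate tracks.
Subsequence A: 4, 9, 16, 25, 36, 49 — the squares 2², 3², 4², ….
Subsequence B: 10, -20, 40, -80, 160, -320 — a geometric progression (common ratio -2).
Position 13 → subsequence A, term 7 = 64.

64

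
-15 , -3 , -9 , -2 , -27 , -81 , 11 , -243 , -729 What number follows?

24

Positions follow the repeating pattern ABB; grouping by letter gives 2 tracks.
Track A = -15, -2, 11: arithmetic with common difference +13.
Track B = -3, -9, -27, -81, -243, -729: geometric with ratio 3.
The 10th slot belongs to track A; its 4th term is 24.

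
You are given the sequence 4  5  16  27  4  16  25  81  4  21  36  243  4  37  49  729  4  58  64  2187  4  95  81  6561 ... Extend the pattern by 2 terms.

4, 153

The terms cycle through 4 interleaved subsequences.
Track A is 4, 4, 4, 4, 4, 4, which is always 4.
Track B is 5, 16, 21, 37, 58, 95, which is a Fibonacci-like recurrence a_n = a_{n-1} + a_{n-2}.
Track C is 16, 25, 36, 49, 64, 81, which is perfect squares starting at 4².
Track D is 27, 81, 243, 729, 2187, 6561, which is powers of 3.
Position 25 → track A, term 7 = 4.
Position 26 → track B, term 7 = 153.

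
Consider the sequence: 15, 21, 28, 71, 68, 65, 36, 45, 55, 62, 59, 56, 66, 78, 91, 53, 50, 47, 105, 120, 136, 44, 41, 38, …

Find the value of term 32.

231

Reading positions in blocks of 6 reveals the pattern AAABBB — 2 tracks woven together.
Track A is 15, 21, 28, 36, 45, 55, 66, 78, 91, 105, 120, 136, which is the triangular numbers T_5, T_6, ….
Track B is 71, 68, 65, 62, 59, 56, 53, 50, 47, 44, 41, 38, which is linear: a_n = 74 − 3·n.
Term 32 comes from track A (its 17th entry): 231.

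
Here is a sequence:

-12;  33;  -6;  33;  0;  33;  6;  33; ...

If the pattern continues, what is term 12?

Positions 1, 3, 5, … form one subsequence and positions 2, 4, 6, … form another.
Subsequence A = -12, -6, 0, 6: arithmetic, step +6.
Subsequence B = 33, 33, 33, 33: always 33.
Term 12 comes from subsequence B (its 6th entry): 33.

33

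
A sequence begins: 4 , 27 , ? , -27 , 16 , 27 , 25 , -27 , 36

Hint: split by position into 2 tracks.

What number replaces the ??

9

Positions 1, 3, 5, … form one subsequence and positions 2, 4, 6, … form another.
Stream A: 4, ?, 16, 25, 36 (the squares 2², 3², 4², …).
Stream B: 27, -27, 27, -27 (oscillating between 27 and -27).
Filling stream A at index 2 by its rule yields 9.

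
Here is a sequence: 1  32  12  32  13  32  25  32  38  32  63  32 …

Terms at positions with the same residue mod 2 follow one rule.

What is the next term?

Split by position mod 2 into 2 tracks.
Stream A: 1, 12, 13, 25, 38, 63 — each term equals the sum of the previous two.
Stream B: 32, 32, 32, 32, 32, 32 — always 32.
The 13th slot belongs to stream A; its 7th term is 101.

101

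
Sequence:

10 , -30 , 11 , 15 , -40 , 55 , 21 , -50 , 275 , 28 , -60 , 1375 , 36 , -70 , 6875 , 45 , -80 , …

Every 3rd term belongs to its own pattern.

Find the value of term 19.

55

The terms cycle through 3 interleaved subsequences.
Subsequence A: 10, 15, 21, 28, 36, 45 — triangular numbers n(n+1)/2 for n = 4, 5, ….
Subsequence B: -30, -40, -50, -60, -70, -80 — arithmetic with common difference −10.
Subsequence C: 11, 55, 275, 1375, 6875 — multiplying by 5 each time.
Term 19 comes from subsequence A (its 7th entry): 55.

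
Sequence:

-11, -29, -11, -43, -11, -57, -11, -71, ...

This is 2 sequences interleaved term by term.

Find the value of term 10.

Positions 1, 3, 5, … form one subsequence and positions 2, 4, 6, … form another.
Track A: -11, -11, -11, -11 — the constant sequence -11.
Track B: -29, -43, -57, -71 — arithmetic, step −14.
Term 10 comes from track B (its 5th entry): -85.

-85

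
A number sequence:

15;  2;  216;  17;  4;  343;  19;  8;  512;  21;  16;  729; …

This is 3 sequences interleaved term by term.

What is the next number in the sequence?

The terms cycle through 3 interleaved subsequences.
Stream A = 15, 17, 19, 21: arithmetic with common difference +2.
Stream B = 2, 4, 8, 16: powers 2^1, 2^2, 2^3, ….
Stream C = 216, 343, 512, 729: the cubes 6³, 7³, 8³, ….
The 13th slot belongs to stream A; its 5th term is 23.

23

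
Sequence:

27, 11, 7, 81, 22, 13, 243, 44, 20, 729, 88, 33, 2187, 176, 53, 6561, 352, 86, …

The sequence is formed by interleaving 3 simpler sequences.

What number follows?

Split by position mod 3 into 3 tracks.
Track A is 27, 81, 243, 729, 2187, 6561, which is powers 3^3, 3^4, 3^5, ….
Track B is 11, 22, 44, 88, 176, 352, which is multiplying by 2 each time.
Track C is 7, 13, 20, 33, 53, 86, which is each term equals the sum of the previous two.
Position 19 → track A, term 7 = 19683.

19683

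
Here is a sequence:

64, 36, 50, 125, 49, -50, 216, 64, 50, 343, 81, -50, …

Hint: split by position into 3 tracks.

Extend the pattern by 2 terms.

Split by position mod 3 into 3 tracks.
Subsequence A is 64, 125, 216, 343, which is consecutive cubes n³ from n = 4.
Subsequence B is 36, 49, 64, 81, which is consecutive squares n² from n = 6.
Subsequence C is 50, -50, 50, -50, which is oscillating between 50 and -50.
Position 13 → subsequence A, term 5 = 512.
Position 14 → subsequence B, term 5 = 100.

512, 100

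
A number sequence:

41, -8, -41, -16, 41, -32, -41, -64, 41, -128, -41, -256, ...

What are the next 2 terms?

41, -512

Taking every 2nd term gives 2 separate tracks.
Track A: 41, -41, 41, -41, 41, -41 — oscillating between 41 and -41.
Track B: -8, -16, -32, -64, -128, -256 — geometric with ratio 2.
Term 13 comes from track A (its 7th entry): 41.
Position 14 → track B, term 7 = -512.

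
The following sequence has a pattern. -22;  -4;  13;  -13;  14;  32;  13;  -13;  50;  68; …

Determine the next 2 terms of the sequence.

13, -13

Reading positions in blocks of 4 reveals the pattern AABB — 2 tracks woven together.
Subsequence A is -22, -4, 14, 32, 50, 68, which is linear: a_n = -40 + 18·n.
Subsequence B is 13, -13, 13, -13, which is alternating ±13.
Term 11 comes from subsequence B (its 5th entry): 13.
Term 12 comes from subsequence B (its 6th entry): -13.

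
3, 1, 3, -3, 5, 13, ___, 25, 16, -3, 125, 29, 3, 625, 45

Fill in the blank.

3

Read the sequence 3 terms at a time; column i is its own pattern.
Stream A = 3, -3, ?, -3, 3: alternating ±3.
Stream B = 1, 5, 25, 125, 625: successive powers of 5.
Stream C = 3, 13, 16, 29, 45: Fibonacci-style (each term is the sum of the two before it).
The gap is stream A's term 3; the rule gives 3.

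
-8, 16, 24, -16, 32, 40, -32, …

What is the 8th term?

48

Reading positions in blocks of 3 reveals the pattern ABB — 2 tracks woven together.
Stream A: -8, -16, -32. Geometric, ×2 each step.
Stream B: 16, 24, 32, 40. Adding 8 each time.
Position 8 falls in stream B as its term 5, giving 48.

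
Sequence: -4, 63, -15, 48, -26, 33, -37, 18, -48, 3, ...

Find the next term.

Taking every 2nd term gives 2 separate tracks.
Track A: -4, -15, -26, -37, -48. Subtracting 11 each time.
Track B: 63, 48, 33, 18, 3. Arithmetic, step −15.
The 11th slot belongs to track A; its 6th term is -59.

-59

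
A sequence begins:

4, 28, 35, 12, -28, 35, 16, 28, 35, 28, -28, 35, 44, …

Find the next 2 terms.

28, 35

Read the sequence 3 terms at a time; column i is its own pattern.
Stream A: 4, 12, 16, 28, 44. Fibonacci-style (each term is the sum of the two before it).
Stream B: 28, -28, 28, -28. Alternating ±28.
Stream C: 35, 35, 35, 35. The constant sequence 35.
Term 14 comes from stream B (its 5th entry): 28.
Position 15 falls in stream C as its term 5, giving 35.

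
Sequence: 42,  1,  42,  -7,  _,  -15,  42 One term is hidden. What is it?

Taking every 2nd term gives 2 separate tracks.
Track A: 42, 42, ?, 42. Always 42.
Track B: 1, -7, -15. Subtracting 8 each time.
Filling track A at index 3 by its rule yields 42.

42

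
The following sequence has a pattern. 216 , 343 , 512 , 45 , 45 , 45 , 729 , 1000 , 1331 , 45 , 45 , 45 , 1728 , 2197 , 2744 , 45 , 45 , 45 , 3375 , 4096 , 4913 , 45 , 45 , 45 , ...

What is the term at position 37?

13824

The slot pattern repeats as AAABBB (period 6), so there are 2 interleaved tracks.
Track A: 216, 343, 512, 729, 1000, 1331, 1728, 2197, 2744, 3375, 4096, 4913 — the cubes 6³, 7³, 8³, ….
Track B: 45, 45, 45, 45, 45, 45, 45, 45, 45, 45, 45, 45 — always 45.
The 37th slot belongs to track A; its 19th term is 13824.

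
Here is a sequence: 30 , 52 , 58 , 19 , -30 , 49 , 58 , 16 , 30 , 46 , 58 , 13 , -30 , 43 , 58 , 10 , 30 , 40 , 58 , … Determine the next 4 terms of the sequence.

Read the sequence 4 terms at a time; column i is its own pattern.
Track A is 30, -30, 30, -30, 30, which is alternating ±30.
Track B is 52, 49, 46, 43, 40, which is subtracting 3 each time.
Track C is 58, 58, 58, 58, 58, which is constant 58.
Track D is 19, 16, 13, 10, which is linear: a_n = 22 − 3·n.
Position 20 → track D, term 5 = 7.
Position 21 → track A, term 6 = -30.
Term 22 comes from track B (its 6th entry): 37.
The 23rd slot belongs to track C; its 6th term is 58.

7, -30, 37, 58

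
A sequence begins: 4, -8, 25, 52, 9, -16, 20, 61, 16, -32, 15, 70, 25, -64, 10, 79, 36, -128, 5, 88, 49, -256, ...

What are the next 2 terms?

0, 97

Split by position mod 4 into 4 tracks.
Track A is 4, 9, 16, 25, 36, 49, which is perfect squares starting at 2².
Track B is -8, -16, -32, -64, -128, -256, which is a geometric progression (common ratio 2).
Track C is 25, 20, 15, 10, 5, which is subtracting 5 each time.
Track D is 52, 61, 70, 79, 88, which is adding 9 each time.
Position 23 falls in track C as its term 6, giving 0.
Position 24 falls in track D as its term 6, giving 97.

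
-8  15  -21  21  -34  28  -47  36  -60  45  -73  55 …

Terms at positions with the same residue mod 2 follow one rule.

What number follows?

-86

Positions 1, 3, 5, … form one subsequence and positions 2, 4, 6, … form another.
Track A: -8, -21, -34, -47, -60, -73 (subtracting 13 each time).
Track B: 15, 21, 28, 36, 45, 55 (the triangular numbers T_5, T_6, …).
Term 13 comes from track A (its 7th entry): -86.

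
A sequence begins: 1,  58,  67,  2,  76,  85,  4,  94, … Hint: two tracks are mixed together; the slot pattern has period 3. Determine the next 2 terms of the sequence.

103, 8

Reading positions in blocks of 3 reveals the pattern ABB — 2 tracks woven together.
Subsequence A: 1, 2, 4 (powers 2^0, 2^1, 2^2, …).
Subsequence B: 58, 67, 76, 85, 94 (arithmetic with common difference +9).
Position 9 → subsequence B, term 6 = 103.
The 10th slot belongs to subsequence A; its 4th term is 8.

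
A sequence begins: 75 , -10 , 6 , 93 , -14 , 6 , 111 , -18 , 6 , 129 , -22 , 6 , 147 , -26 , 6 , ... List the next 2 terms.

The terms cycle through 3 interleaved subsequences.
Track A: 75, 93, 111, 129, 147. Linear: a_n = 57 + 18·n.
Track B: -10, -14, -18, -22, -26. Arithmetic with common difference −4.
Track C: 6, 6, 6, 6, 6. Constant 6.
Position 16 → track A, term 6 = 165.
The 17th slot belongs to track B; its 6th term is -30.

165, -30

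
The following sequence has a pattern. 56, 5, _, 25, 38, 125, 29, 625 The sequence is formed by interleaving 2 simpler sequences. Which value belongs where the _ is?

47

Positions 1, 3, 5, … form one subsequence and positions 2, 4, 6, … form another.
Subsequence A = 56, ?, 38, 29: linear: a_n = 65 − 9·n.
Subsequence B = 5, 25, 125, 625: powers of 5.
Filling subsequence A at index 2 by its rule yields 47.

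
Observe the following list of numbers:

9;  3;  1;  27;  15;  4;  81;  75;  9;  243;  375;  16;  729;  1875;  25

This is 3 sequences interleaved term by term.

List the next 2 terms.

2187, 9375

Taking every 3rd term gives 3 separate tracks.
Stream A = 9, 27, 81, 243, 729: powers 3^2, 3^3, 3^4, ….
Stream B = 3, 15, 75, 375, 1875: multiplying by 5 each time.
Stream C = 1, 4, 9, 16, 25: consecutive squares n² from n = 1.
Term 16 comes from stream A (its 6th entry): 2187.
Position 17 falls in stream B as its term 6, giving 9375.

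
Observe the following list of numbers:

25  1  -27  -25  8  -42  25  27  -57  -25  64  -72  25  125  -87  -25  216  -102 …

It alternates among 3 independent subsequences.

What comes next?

Taking every 3rd term gives 3 separate tracks.
Track A: 25, -25, 25, -25, 25, -25 — alternating ±25.
Track B: 1, 8, 27, 64, 125, 216 — consecutive cubes n³ from n = 1.
Track C: -27, -42, -57, -72, -87, -102 — arithmetic with common difference −15.
The 19th slot belongs to track A; its 7th term is 25.

25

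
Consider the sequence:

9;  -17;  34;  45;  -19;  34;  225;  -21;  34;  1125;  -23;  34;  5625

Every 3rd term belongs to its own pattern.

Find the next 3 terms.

Split by position mod 3 into 3 tracks.
Stream A = 9, 45, 225, 1125, 5625: multiplying by 5 each time.
Stream B = -17, -19, -21, -23: subtracting 2 each time.
Stream C = 34, 34, 34, 34: always 34.
The 14th slot belongs to stream B; its 5th term is -25.
The 15th slot belongs to stream C; its 5th term is 34.
Position 16 falls in stream A as its term 6, giving 28125.

-25, 34, 28125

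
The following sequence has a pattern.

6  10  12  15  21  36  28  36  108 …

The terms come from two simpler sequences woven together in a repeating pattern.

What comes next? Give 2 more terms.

The slot pattern repeats as AAB (period 3), so there are 2 interleaved tracks.
Track A: 6, 10, 15, 21, 28, 36 (the triangular numbers T_3, T_4, …).
Track B: 12, 36, 108 (geometric with ratio 3).
Position 10 → track A, term 7 = 45.
The 11th slot belongs to track A; its 8th term is 55.

45, 55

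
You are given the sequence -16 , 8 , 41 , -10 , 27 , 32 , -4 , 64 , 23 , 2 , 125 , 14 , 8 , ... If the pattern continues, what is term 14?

216

Taking every 3rd term gives 3 separate tracks.
Stream A: -16, -10, -4, 2, 8 (arithmetic, step +6).
Stream B: 8, 27, 64, 125 (the cubes 2³, 3³, 4³, …).
Stream C: 41, 32, 23, 14 (subtracting 9 each time).
Term 14 comes from stream B (its 5th entry): 216.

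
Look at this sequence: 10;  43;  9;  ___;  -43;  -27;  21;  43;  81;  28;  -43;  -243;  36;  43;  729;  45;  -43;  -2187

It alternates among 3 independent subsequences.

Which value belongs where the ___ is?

Taking every 3rd term gives 3 separate tracks.
Stream A: 10, ?, 21, 28, 36, 45 (triangular numbers starting at T_4).
Stream B: 43, -43, 43, -43, 43, -43 (alternating ±43).
Stream C: 9, -27, 81, -243, 729, -2187 (geometric with ratio -3).
So the missing entry in stream A is 15.

15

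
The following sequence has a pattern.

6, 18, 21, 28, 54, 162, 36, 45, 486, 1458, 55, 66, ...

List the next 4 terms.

The slot pattern repeats as AABB (period 4), so there are 2 interleaved tracks.
Track A: 6, 18, 54, 162, 486, 1458. Geometric, ×3 each step.
Track B: 21, 28, 36, 45, 55, 66. The triangular numbers T_6, T_7, ….
The 13th slot belongs to track A; its 7th term is 4374.
Position 14 falls in track A as its term 8, giving 13122.
Term 15 comes from track B (its 7th entry): 78.
The 16th slot belongs to track B; its 8th term is 91.

4374, 13122, 78, 91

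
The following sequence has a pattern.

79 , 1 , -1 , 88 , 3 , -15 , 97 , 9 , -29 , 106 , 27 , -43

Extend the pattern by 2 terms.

Split by position mod 3 into 3 tracks.
Track A: 79, 88, 97, 106 (adding 9 each time).
Track B: 1, 3, 9, 27 (powers 3^0, 3^1, 3^2, …).
Track C: -1, -15, -29, -43 (arithmetic with common difference −14).
Term 13 comes from track A (its 5th entry): 115.
Position 14 → track B, term 5 = 81.

115, 81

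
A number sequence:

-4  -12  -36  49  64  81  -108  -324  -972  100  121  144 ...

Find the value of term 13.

The slot pattern repeats as AAABBB (period 6), so there are 2 interleaved tracks.
Track A: -4, -12, -36, -108, -324, -972. Geometric, ×3 each step.
Track B: 49, 64, 81, 100, 121, 144. The squares 7², 8², 9², ….
Position 13 falls in track A as its term 7, giving -2916.

-2916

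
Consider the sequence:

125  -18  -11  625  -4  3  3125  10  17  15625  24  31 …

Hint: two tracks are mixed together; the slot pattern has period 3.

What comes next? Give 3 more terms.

Reading positions in blocks of 3 reveals the pattern ABB — 2 tracks woven together.
Stream A is 125, 625, 3125, 15625, which is powers 5^3, 5^4, 5^5, ….
Stream B is -18, -11, -4, 3, 10, 17, 24, 31, which is adding 7 each time.
The 13th slot belongs to stream A; its 5th term is 78125.
The 14th slot belongs to stream B; its 9th term is 38.
Position 15 → stream B, term 10 = 45.

78125, 38, 45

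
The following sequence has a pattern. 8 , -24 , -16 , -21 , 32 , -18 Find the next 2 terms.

-64, -15

Odd-indexed and even-indexed terms follow separate rules.
Stream A: 8, -16, 32. Geometric, ×-2 each step.
Stream B: -24, -21, -18. Linear: a_n = -27 + 3·n.
Term 7 comes from stream A (its 4th entry): -64.
Term 8 comes from stream B (its 4th entry): -15.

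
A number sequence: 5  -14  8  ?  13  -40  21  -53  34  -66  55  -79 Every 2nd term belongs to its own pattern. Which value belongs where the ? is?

-27

Odd-indexed and even-indexed terms follow separate rules.
Track A: 5, 8, 13, 21, 34, 55 (each term equals the sum of the previous two).
Track B: -14, ?, -40, -53, -66, -79 (arithmetic, step −13).
So the missing entry in track B is -27.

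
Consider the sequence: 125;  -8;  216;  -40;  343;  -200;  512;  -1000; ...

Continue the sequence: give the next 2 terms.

Split by position mod 2 into 2 tracks.
Subsequence A: 125, 216, 343, 512. Consecutive cubes n³ from n = 5.
Subsequence B: -8, -40, -200, -1000. Geometric, ×5 each step.
Term 9 comes from subsequence A (its 5th entry): 729.
Term 10 comes from subsequence B (its 5th entry): -5000.

729, -5000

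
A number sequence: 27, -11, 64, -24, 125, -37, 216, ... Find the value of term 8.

-50

Odd-indexed and even-indexed terms follow separate rules.
Track A: 27, 64, 125, 216 — consecutive cubes n³ from n = 3.
Track B: -11, -24, -37 — linear: a_n = 2 − 13·n.
Term 8 comes from track B (its 4th entry): -50.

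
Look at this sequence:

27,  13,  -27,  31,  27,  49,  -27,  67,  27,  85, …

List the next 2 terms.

Odd-indexed and even-indexed terms follow separate rules.
Track A is 27, -27, 27, -27, 27, which is oscillating between 27 and -27.
Track B is 13, 31, 49, 67, 85, which is adding 18 each time.
The 11th slot belongs to track A; its 6th term is -27.
Term 12 comes from track B (its 6th entry): 103.

-27, 103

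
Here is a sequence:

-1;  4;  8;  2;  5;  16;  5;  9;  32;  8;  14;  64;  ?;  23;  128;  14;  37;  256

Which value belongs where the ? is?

11

Read the sequence 3 terms at a time; column i is its own pattern.
Track A is -1, 2, 5, 8, ?, 14, which is arithmetic with common difference +3.
Track B is 4, 5, 9, 14, 23, 37, which is each term equals the sum of the previous two.
Track C is 8, 16, 32, 64, 128, 256, which is powers of 2.
Track A's pattern makes the blank 11.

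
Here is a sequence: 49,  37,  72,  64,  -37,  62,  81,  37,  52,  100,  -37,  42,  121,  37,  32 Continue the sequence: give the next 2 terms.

144, -37

The terms cycle through 3 interleaved subsequences.
Stream A is 49, 64, 81, 100, 121, which is the squares 7², 8², 9², ….
Stream B is 37, -37, 37, -37, 37, which is oscillating between 37 and -37.
Stream C is 72, 62, 52, 42, 32, which is subtracting 10 each time.
The 16th slot belongs to stream A; its 6th term is 144.
Position 17 falls in stream B as its term 6, giving -37.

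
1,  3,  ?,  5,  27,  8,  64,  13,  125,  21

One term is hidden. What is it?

Odd-indexed and even-indexed terms follow separate rules.
Subsequence A: 1, ?, 27, 64, 125 — the cubes 1³, 2³, 3³, ….
Subsequence B: 3, 5, 8, 13, 21 — a Fibonacci-like recurrence a_n = a_{n-1} + a_{n-2}.
Filling subsequence A at index 2 by its rule yields 8.

8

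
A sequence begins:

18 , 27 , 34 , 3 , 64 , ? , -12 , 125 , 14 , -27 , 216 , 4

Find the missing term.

24

Taking every 3rd term gives 3 separate tracks.
Stream A: 18, 3, -12, -27 (arithmetic, step −15).
Stream B: 27, 64, 125, 216 (consecutive cubes n³ from n = 3).
Stream C: 34, ?, 14, 4 (subtracting 10 each time).
The gap is stream C's term 2; the rule gives 24.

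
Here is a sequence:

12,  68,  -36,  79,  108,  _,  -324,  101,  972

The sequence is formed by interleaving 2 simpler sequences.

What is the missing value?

90

Split by position mod 2 into 2 tracks.
Subsequence A: 12, -36, 108, -324, 972 (geometric, ×-3 each step).
Subsequence B: 68, 79, ?, 101 (arithmetic, step +11).
So the missing entry in subsequence B is 90.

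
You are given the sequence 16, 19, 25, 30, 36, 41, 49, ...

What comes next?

Split by position mod 2 into 2 tracks.
Stream A: 16, 25, 36, 49 — perfect squares starting at 4².
Stream B: 19, 30, 41 — adding 11 each time.
The 8th slot belongs to stream B; its 4th term is 52.

52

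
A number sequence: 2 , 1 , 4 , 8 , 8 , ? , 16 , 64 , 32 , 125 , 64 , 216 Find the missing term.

27

Positions 1, 3, 5, … form one subsequence and positions 2, 4, 6, … form another.
Track A = 2, 4, 8, 16, 32, 64: successive powers of 2.
Track B = 1, 8, ?, 64, 125, 216: perfect cubes starting at 1³.
The gap is track B's term 3; the rule gives 27.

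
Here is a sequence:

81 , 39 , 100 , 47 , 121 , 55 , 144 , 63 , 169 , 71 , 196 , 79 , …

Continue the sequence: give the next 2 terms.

225, 87

Odd-indexed and even-indexed terms follow separate rules.
Track A: 81, 100, 121, 144, 169, 196 (the squares 9², 10², 11², …).
Track B: 39, 47, 55, 63, 71, 79 (arithmetic, step +8).
Position 13 → track A, term 7 = 225.
Term 14 comes from track B (its 7th entry): 87.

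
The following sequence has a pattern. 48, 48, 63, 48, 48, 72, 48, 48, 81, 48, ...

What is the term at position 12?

Reading positions in blocks of 3 reveals the pattern AAB — 2 tracks woven together.
Subsequence A: 48, 48, 48, 48, 48, 48, 48. Constant 48.
Subsequence B: 63, 72, 81. Linear: a_n = 54 + 9·n.
Term 12 comes from subsequence B (its 4th entry): 90.

90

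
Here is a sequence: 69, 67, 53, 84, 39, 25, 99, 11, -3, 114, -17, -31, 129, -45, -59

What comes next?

144

Positions follow the repeating pattern ABB; grouping by letter gives 2 tracks.
Track A is 69, 84, 99, 114, 129, which is linear: a_n = 54 + 15·n.
Track B is 67, 53, 39, 25, 11, -3, -17, -31, -45, -59, which is arithmetic with common difference −14.
Term 16 comes from track A (its 6th entry): 144.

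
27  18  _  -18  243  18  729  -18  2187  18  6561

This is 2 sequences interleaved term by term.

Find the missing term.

81

Odd-indexed and even-indexed terms follow separate rules.
Stream A: 27, ?, 243, 729, 2187, 6561 (powers 3^3, 3^4, 3^5, …).
Stream B: 18, -18, 18, -18, 18 (oscillating between 18 and -18).
The gap is stream A's term 2; the rule gives 81.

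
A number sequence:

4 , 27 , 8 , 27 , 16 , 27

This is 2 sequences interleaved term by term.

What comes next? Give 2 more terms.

32, 27

Positions 1, 3, 5, … form one subsequence and positions 2, 4, 6, … form another.
Stream A: 4, 8, 16. Powers 2^2, 2^3, 2^4, ….
Stream B: 27, 27, 27. Constant 27.
Position 7 falls in stream A as its term 4, giving 32.
Position 8 falls in stream B as its term 4, giving 27.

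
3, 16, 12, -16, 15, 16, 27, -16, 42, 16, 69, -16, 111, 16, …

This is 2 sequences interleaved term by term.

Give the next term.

180

Taking every 2nd term gives 2 separate tracks.
Track A: 3, 12, 15, 27, 42, 69, 111 (each term equals the sum of the previous two).
Track B: 16, -16, 16, -16, 16, -16, 16 (oscillating between 16 and -16).
The 15th slot belongs to track A; its 8th term is 180.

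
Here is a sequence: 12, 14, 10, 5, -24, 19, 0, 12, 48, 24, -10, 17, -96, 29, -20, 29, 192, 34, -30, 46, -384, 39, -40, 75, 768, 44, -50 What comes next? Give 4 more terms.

Split by position mod 4: positions 1, 5, 9, … form one track, and each other residue class forms its own.
Stream A: 12, -24, 48, -96, 192, -384, 768 (geometric, ×-2 each step).
Stream B: 14, 19, 24, 29, 34, 39, 44 (linear: a_n = 9 + 5·n).
Stream C: 10, 0, -10, -20, -30, -40, -50 (arithmetic, step −10).
Stream D: 5, 12, 17, 29, 46, 75 (each term equals the sum of the previous two).
Position 28 falls in stream D as its term 7, giving 121.
The 29th slot belongs to stream A; its 8th term is -1536.
Position 30 falls in stream B as its term 8, giving 49.
Term 31 comes from stream C (its 8th entry): -60.

121, -1536, 49, -60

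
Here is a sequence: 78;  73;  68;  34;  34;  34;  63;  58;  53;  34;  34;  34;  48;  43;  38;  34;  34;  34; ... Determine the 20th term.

28

Reading positions in blocks of 6 reveals the pattern AAABBB — 2 tracks woven together.
Track A: 78, 73, 68, 63, 58, 53, 48, 43, 38 — arithmetic, step −5.
Track B: 34, 34, 34, 34, 34, 34, 34, 34, 34 — always 34.
Position 20 → track A, term 11 = 28.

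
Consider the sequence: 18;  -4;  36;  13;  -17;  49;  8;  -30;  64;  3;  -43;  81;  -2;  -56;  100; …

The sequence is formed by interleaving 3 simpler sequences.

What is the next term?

Split by position mod 3: positions 1, 4, 7, … form one track, and each other residue class forms its own.
Track A: 18, 13, 8, 3, -2. Arithmetic, step −5.
Track B: -4, -17, -30, -43, -56. Arithmetic, step −13.
Track C: 36, 49, 64, 81, 100. Consecutive squares n² from n = 6.
Term 16 comes from track A (its 6th entry): -7.

-7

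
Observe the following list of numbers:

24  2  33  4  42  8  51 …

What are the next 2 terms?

16, 60

Positions 1, 3, 5, … form one subsequence and positions 2, 4, 6, … form another.
Track A = 24, 33, 42, 51: arithmetic, step +9.
Track B = 2, 4, 8: powers 2^1, 2^2, 2^3, ….
Position 8 → track B, term 4 = 16.
The 9th slot belongs to track A; its 5th term is 60.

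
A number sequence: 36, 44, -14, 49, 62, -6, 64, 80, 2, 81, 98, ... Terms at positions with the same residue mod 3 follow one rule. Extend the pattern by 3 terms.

Taking every 3rd term gives 3 separate tracks.
Track A = 36, 49, 64, 81: perfect squares starting at 6².
Track B = 44, 62, 80, 98: arithmetic with common difference +18.
Track C = -14, -6, 2: adding 8 each time.
Term 12 comes from track C (its 4th entry): 10.
Position 13 → track A, term 5 = 100.
Position 14 → track B, term 5 = 116.

10, 100, 116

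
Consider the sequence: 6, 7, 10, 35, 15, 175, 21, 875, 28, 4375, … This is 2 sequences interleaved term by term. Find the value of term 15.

55

The terms cycle through 2 interleaved subsequences.
Track A: 6, 10, 15, 21, 28 — triangular numbers n(n+1)/2 for n = 3, 4, ….
Track B: 7, 35, 175, 875, 4375 — a geometric progression (common ratio 5).
The 15th slot belongs to track A; its 8th term is 55.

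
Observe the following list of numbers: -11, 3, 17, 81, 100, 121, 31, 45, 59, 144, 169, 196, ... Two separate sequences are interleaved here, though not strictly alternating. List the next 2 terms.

Positions follow the repeating pattern AAABBB; grouping by letter gives 2 tracks.
Subsequence A: -11, 3, 17, 31, 45, 59 — arithmetic, step +14.
Subsequence B: 81, 100, 121, 144, 169, 196 — consecutive squares n² from n = 9.
Position 13 → subsequence A, term 7 = 73.
The 14th slot belongs to subsequence A; its 8th term is 87.

73, 87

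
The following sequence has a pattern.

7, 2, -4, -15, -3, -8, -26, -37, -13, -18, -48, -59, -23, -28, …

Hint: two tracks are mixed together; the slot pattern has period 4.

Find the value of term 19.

Positions follow the repeating pattern AABB; grouping by letter gives 2 tracks.
Stream A = 7, 2, -3, -8, -13, -18, -23, -28: arithmetic with common difference −5.
Stream B = -4, -15, -26, -37, -48, -59: subtracting 11 each time.
The 19th slot belongs to stream B; its 9th term is -92.

-92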